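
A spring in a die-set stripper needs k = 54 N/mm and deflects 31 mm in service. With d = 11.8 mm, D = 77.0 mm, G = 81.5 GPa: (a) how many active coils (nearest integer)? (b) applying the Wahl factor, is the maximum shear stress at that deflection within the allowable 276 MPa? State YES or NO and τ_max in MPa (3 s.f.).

N_a = Gd⁴/(8D³k) = (81.5×10³)(11.8⁴)/(8·77.0³·54) = 8.012 → N_a = 8
Actual rate k = Gd⁴/(8D³·8) = 54.08 N/mm
Working load F = kδ = 54.08·31 = 1676.5 N
C = 77.0/11.8 = 6.5254; K_W = (4C−1)/(4C−4)+0.615/C = 1.2300
τ_max = K_W·8FD/(πd³) = 1.2300·200.07 = 246.08 MPa
τ_max ≤ 276 MPa → acceptable

(a) 8 coils; (b) YES, τ_max = 246 MPa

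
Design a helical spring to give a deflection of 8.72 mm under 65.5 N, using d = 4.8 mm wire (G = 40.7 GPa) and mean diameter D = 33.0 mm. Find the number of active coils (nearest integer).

10

Required rate k = F/δ = 65.5/8.72 = 7.5115 N/mm
N_a = Gd⁴/(8D³k) = (40.7×10³ × 4.8⁴)/(8 × 33.0³ × 7.5115)
    = 2.16053e+07 / 2.15952e+06 = 10 → 10 coils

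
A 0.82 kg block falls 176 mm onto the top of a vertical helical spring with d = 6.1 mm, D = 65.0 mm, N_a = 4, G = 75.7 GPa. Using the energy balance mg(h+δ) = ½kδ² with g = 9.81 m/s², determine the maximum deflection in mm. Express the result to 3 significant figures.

16.1 mm

k = Gd⁴/(8D³N_a) = (75.7×10³)(6.1⁴)/(8·65.0³·4) = 11.927 N/mm
W = mg = 0.82 × 9.81 = 8.0442 N
½kδ² − Wδ − Wh = 0 → δ = (W + √(W² + 2kWh))/k
δ = (8.0442 + √(64.709 + 33771.5))/11.927 = (8.0442 + 183.95)/11.927 = 16.097 mm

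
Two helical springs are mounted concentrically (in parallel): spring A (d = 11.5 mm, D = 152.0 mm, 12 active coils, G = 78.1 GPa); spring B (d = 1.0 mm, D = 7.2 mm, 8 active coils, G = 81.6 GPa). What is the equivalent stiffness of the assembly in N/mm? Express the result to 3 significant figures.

k_A = Gd⁴/(8D³N_a) = (78.1×10³)(11.5⁴)/(8·152.0³·12) = 4.0517 N/mm
k_B = Gd⁴/(8D³N_a) = (81.6×10³)(1.0⁴)/(8·7.2³·8) = 3.416 N/mm
Parallel: k_eq = 4.0517 + 3.416 = 7.4677 N/mm

7.47 N/mm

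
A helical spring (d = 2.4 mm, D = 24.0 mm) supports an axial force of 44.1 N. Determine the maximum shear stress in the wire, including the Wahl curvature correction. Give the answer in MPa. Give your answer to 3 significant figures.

223 MPa

Spring index C = D/d = 24.0/2.4 = 10.0000
K_W = (4C−1)/(4C−4) + 0.615/C = 39.000/36.000 + 0.0615 = 1.1448
τ₀ = 8FD/(πd³) = 8·44.1·24.0/(π·2.4³) = 8467.2/43.429 = 194.96 MPa
τ_max = K·τ₀ = 1.1448 × 194.96 = 223.2 MPa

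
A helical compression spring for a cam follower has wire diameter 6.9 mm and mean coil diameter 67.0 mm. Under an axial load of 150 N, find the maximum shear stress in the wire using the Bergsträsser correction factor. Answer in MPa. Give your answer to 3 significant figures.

Spring index C = D/d = 67.0/6.9 = 9.7101
K_B = (4C+2)/(4C−3) = 40.841/35.841 = 1.1395
τ₀ = 8FD/(πd³) = 8·150·67.0/(π·6.9³) = 80400/1032 = 77.904 MPa
τ_max = K·τ₀ = 1.1395 × 77.904 = 88.772 MPa

88.8 MPa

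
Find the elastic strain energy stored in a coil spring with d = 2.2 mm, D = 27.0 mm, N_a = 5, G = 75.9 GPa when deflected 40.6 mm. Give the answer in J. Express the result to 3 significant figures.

1.86 J

k = Gd⁴/(8D³N_a) = (75.9×10³)(2.2⁴)/(8·27.0³·5) = 2.2583 N/mm
U = ½kδ² = 0.5 × 2.2583 × 40.6² = 1861.2 N·mm = 1.8612 J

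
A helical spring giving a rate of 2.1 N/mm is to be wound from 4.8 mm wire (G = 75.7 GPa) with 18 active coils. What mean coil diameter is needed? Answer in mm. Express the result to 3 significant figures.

D = (Gd⁴/(8N_a·k))^(1/3) = (75.7×10³·4.8⁴/(8·18·2.1))^(1/3)
  = (132886)^(1/3) = 51.0301 mm

51.0 mm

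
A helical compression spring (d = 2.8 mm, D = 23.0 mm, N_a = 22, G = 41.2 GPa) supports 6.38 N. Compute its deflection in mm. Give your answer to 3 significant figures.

k = Gd⁴/(8D³N_a) = (41.2×10³)(2.8⁴)/(8·23.0³·22) = 1.1826 N/mm
δ = F/k = 6.38 / 1.1826 = 5.395 mm

5.39 mm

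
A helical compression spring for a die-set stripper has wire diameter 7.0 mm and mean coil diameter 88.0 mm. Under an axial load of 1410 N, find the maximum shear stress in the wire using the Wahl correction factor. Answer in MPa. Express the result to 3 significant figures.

1030 MPa

Spring index C = D/d = 88.0/7.0 = 12.5714
K_W = (4C−1)/(4C−4) + 0.615/C = 49.286/46.286 + 0.0489 = 1.1137
τ₀ = 8FD/(πd³) = 8·1410·88.0/(π·7.0³) = 992640/1077.6 = 921.19 MPa
τ_max = K·τ₀ = 1.1137 × 921.19 = 1026 MPa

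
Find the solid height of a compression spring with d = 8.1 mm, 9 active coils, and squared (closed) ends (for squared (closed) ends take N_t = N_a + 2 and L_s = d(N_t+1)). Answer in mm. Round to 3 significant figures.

squared (closed) ends: N_t = N_a + 2 = 9 + 2 = 11
L_s = d·(N_t+1) = 8.1 × 12 = 97.2 mm

97.2 mm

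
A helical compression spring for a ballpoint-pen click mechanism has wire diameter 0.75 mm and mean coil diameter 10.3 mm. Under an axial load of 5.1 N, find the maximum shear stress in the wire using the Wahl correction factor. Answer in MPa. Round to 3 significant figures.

350 MPa

Spring index C = D/d = 10.3/0.75 = 13.7333
K_W = (4C−1)/(4C−4) + 0.615/C = 53.933/50.933 + 0.0448 = 1.1037
τ₀ = 8FD/(πd³) = 8·5.1·10.3/(π·0.75³) = 420.24/1.3254 = 317.08 MPa
τ_max = K·τ₀ = 1.1037 × 317.08 = 349.95 MPa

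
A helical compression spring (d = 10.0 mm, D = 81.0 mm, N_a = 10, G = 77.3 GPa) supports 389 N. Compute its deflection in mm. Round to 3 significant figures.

21.4 mm

k = Gd⁴/(8D³N_a) = (77.3×10³)(10.0⁴)/(8·81.0³·10) = 18.182 N/mm
δ = F/k = 389 / 18.182 = 21.395 mm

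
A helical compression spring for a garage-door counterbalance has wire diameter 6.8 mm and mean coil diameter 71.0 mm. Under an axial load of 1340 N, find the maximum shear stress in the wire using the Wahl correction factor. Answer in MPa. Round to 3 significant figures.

877 MPa

Spring index C = D/d = 71.0/6.8 = 10.4412
K_W = (4C−1)/(4C−4) + 0.615/C = 40.765/37.765 + 0.0589 = 1.1383
τ₀ = 8FD/(πd³) = 8·1340·71.0/(π·6.8³) = 761120/987.82 = 770.51 MPa
τ_max = K·τ₀ = 1.1383 × 770.51 = 877.1 MPa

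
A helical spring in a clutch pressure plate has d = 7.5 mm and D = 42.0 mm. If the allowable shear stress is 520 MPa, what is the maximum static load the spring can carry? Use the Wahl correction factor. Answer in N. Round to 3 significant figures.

C = D/d = 42.0/7.5 = 5.6000
K_W = (4C−1)/(4C−4) + 0.615/C = 21.400/18.400 + 0.1098 = 1.2729
τ_max = K·8FD/(πd³) → F_max = τ_allow·πd³/(8DK)
F_max = 520·π·7.5³/(8·42.0·1.2729) = 6.8919e+05/427.68 = 1611.4 N

1610 N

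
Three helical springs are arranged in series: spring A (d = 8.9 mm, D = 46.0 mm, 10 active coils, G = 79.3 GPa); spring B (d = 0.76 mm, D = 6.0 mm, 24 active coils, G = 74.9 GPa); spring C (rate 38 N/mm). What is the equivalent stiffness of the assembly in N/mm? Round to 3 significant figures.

k_A = Gd⁴/(8D³N_a) = (79.3×10³)(8.9⁴)/(8·46.0³·10) = 63.895 N/mm
k_B = Gd⁴/(8D³N_a) = (74.9×10³)(0.76⁴)/(8·6.0³·24) = 0.60253 N/mm
Series: 1/k_eq = 1/63.895 + 1/0.60253 + 1/38 = 1.7016; k_eq = 0.58767 N/mm

0.588 N/mm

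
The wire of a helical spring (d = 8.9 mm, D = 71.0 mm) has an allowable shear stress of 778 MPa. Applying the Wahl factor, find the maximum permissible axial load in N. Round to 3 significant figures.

C = D/d = 71.0/8.9 = 7.9775
K_W = (4C−1)/(4C−4) + 0.615/C = 30.910/27.910 + 0.0771 = 1.1846
τ_max = K·8FD/(πd³) → F_max = τ_allow·πd³/(8DK)
F_max = 778·π·8.9³/(8·71.0·1.1846) = 1.7231e+06/672.84 = 2560.9 N

2560 N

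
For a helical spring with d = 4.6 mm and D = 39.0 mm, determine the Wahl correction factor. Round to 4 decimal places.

C = D/d = 39.0/4.6 = 8.4783
K_W = (4C−1)/(4C−4) + 0.615/C = 32.913/29.913 + 0.0725 = 1.1728

1.1728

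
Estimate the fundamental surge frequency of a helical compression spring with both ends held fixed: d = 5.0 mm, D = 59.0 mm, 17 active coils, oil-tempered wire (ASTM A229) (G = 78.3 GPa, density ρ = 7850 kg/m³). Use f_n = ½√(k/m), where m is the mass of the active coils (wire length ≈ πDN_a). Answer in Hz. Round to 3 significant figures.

k = Gd⁴/(8D³N_a) = (78.3×10³)(5.0⁴)/(8·59.0³·17) = 1.7521 N/mm = 1752.1 N/m
Wire length L = πDN_a = π·59.0·17 = 3151 mm
m = ρ·(πd²/4)·L = 7850 × 19.635×10⁻⁶ m² × 3.151 m = 0.48568 kg
f_n = ½√(k/m) = 0.5·√(1752.1/0.48568) = 0.5·√(3607.4) = 30.031 Hz

30.0 Hz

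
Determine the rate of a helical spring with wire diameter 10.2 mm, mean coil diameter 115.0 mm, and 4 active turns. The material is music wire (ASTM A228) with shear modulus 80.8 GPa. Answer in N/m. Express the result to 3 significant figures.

18000 N/m

k = Gd⁴/(8D³N_a) = (80.8×10³ × 10.2⁴) / (8 × 115.0³ × 4)
  = 8.74605e+08 / 4.8668e+07 = 17.971 N/mm = 17971 N/m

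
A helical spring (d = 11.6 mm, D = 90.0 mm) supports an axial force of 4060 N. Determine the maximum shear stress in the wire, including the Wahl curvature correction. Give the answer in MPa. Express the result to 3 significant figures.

Spring index C = D/d = 90.0/11.6 = 7.7586
K_W = (4C−1)/(4C−4) + 0.615/C = 30.034/27.034 + 0.0793 = 1.1902
τ₀ = 8FD/(πd³) = 8·4060·90.0/(π·11.6³) = 2.9232e+06/4903.7 = 596.12 MPa
τ_max = K·τ₀ = 1.1902 × 596.12 = 709.53 MPa

710 MPa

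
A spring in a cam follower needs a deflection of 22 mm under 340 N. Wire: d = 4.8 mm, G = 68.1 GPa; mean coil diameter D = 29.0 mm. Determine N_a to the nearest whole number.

12

Required rate k = F/δ = 340/22 = 15.455 N/mm
N_a = Gd⁴/(8D³k) = (68.1×10³ × 4.8⁴)/(8 × 29.0³ × 15.455)
    = 3.61503e+07 / 3.01537e+06 = 11.99 → 12 coils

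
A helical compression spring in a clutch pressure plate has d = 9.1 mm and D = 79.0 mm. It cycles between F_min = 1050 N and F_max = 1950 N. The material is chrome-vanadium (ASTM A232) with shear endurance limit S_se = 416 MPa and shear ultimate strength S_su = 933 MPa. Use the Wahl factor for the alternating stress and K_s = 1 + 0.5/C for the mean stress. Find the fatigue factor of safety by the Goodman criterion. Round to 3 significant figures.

1.26

C = D/d = 79.0/9.1 = 8.6813; K_W = (4C−1)/(4C−4)+0.615/C = 1.1685; K_s = 1+0.5/C = 1.0576
F_a = (F_max−F_min)/2 = 450 N; F_m = (F_max+F_min)/2 = 1500 N
τ_a = K_W·8F_aD/(πd³) = 1.1685 × 120.13 = 140.37 MPa
τ_m = K_s·8F_mD/(πd³) = 1.0576 × 400.44 = 423.5 MPa
Goodman: 1/n_f = τ_a/S_se + τ_m/S_su = 140.37/416 + 423.5/933 = 0.33743 + 0.45391 = 0.79134
n_f = 1/0.79134 = 1.264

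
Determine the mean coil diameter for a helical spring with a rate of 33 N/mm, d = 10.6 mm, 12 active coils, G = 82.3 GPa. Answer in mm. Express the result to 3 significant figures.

69.0 mm

D = (Gd⁴/(8N_a·k))^(1/3) = (82.3×10³·10.6⁴/(8·12·33))^(1/3)
  = (327973)^(1/3) = 68.9625 mm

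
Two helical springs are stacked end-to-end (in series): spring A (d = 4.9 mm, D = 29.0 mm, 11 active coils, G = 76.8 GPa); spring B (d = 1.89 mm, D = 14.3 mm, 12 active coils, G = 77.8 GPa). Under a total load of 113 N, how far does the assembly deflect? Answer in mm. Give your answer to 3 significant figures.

k_A = Gd⁴/(8D³N_a) = (76.8×10³)(4.9⁴)/(8·29.0³·11) = 20.629 N/mm
k_B = Gd⁴/(8D³N_a) = (77.8×10³)(1.89⁴)/(8·14.3³·12) = 3.5363 N/mm
Series: 1/k_eq = 1/20.629 + 1/3.5363 = 0.33126; k_eq = 3.0188 N/mm
δ = F/k_eq = 113/3.0188 = 37.432 mm

37.4 mm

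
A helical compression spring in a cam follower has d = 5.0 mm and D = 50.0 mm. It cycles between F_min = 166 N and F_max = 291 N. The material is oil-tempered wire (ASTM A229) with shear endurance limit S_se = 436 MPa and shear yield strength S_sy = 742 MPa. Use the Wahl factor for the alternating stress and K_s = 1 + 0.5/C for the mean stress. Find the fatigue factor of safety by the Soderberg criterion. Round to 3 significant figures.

C = D/d = 50.0/5.0 = 10.0000; K_W = (4C−1)/(4C−4)+0.615/C = 1.1448; K_s = 1+0.5/C = 1.0500
F_a = (F_max−F_min)/2 = 62.5 N; F_m = (F_max+F_min)/2 = 228.5 N
τ_a = K_W·8F_aD/(πd³) = 1.1448 × 63.662 = 72.882 MPa
τ_m = K_s·8F_mD/(πd³) = 1.0500 × 232.75 = 244.39 MPa
Soderberg: 1/n_f = τ_a/S_se + τ_m/S_sy = 72.882/436 + 244.39/742 = 0.16716 + 0.32936 = 0.49652
n_f = 1/0.49652 = 2.014

2.01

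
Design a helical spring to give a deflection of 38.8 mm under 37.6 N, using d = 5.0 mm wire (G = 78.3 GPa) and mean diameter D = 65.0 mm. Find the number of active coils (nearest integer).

Required rate k = F/δ = 37.6/38.8 = 0.96907 N/mm
N_a = Gd⁴/(8D³k) = (78.3×10³ × 5.0⁴)/(8 × 65.0³ × 0.96907)
    = 4.89375e+07 / 2.12905e+06 = 22.99 → 23 coils

23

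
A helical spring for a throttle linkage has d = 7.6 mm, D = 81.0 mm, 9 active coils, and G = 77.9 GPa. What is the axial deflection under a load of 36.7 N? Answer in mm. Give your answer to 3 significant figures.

5.40 mm

k = Gd⁴/(8D³N_a) = (77.9×10³)(7.6⁴)/(8·81.0³·9) = 6.7921 N/mm
δ = F/k = 36.7 / 6.7921 = 5.4033 mm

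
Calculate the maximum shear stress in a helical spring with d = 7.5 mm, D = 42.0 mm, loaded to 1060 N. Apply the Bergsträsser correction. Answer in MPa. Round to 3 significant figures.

338 MPa

Spring index C = D/d = 42.0/7.5 = 5.6000
K_B = (4C+2)/(4C−3) = 24.400/19.400 = 1.2577
τ₀ = 8FD/(πd³) = 8·1060·42.0/(π·7.5³) = 356160/1325.4 = 268.73 MPa
τ_max = K·τ₀ = 1.2577 × 268.73 = 337.99 MPa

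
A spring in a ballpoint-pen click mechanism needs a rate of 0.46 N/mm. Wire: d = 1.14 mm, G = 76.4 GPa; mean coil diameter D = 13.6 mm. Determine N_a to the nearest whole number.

N_a = Gd⁴/(8D³k) = (76.4×10³ × 1.14⁴)/(8 × 13.6³ × 0.46)
    = 129037 / 9256.88 = 13.94 → 14 coils

14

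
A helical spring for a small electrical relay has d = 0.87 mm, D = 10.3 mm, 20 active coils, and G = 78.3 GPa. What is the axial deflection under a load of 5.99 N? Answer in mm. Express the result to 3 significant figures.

23.3 mm

k = Gd⁴/(8D³N_a) = (78.3×10³)(0.87⁴)/(8·10.3³·20) = 0.25657 N/mm
δ = F/k = 5.99 / 0.25657 = 23.346 mm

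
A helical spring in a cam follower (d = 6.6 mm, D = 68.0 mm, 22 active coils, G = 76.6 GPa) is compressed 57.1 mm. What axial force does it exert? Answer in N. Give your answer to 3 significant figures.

k = Gd⁴/(8D³N_a) = (76.6×10³)(6.6⁴)/(8·68.0³·22) = 2.6264 N/mm
F = k·δ = 2.6264 × 57.1 = 149.97 N

150 N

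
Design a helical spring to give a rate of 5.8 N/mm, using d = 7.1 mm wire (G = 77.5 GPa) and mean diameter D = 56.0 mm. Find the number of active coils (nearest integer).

24

N_a = Gd⁴/(8D³k) = (77.5×10³ × 7.1⁴)/(8 × 56.0³ × 5.8)
    = 1.96941e+08 / 8.14858e+06 = 24.17 → 24 coils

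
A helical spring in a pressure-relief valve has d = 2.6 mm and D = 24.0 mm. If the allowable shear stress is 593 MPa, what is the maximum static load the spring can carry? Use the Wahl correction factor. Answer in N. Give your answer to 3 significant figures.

C = D/d = 24.0/2.6 = 9.2308
K_W = (4C−1)/(4C−4) + 0.615/C = 35.923/32.923 + 0.0666 = 1.1577
τ_max = K·8FD/(πd³) → F_max = τ_allow·πd³/(8DK)
F_max = 593·π·2.6³/(8·24.0·1.1577) = 32743/222.29 = 147.3 N

147 N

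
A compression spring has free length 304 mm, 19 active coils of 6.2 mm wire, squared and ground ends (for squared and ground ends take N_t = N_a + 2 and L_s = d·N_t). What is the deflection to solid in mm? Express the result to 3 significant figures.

174 mm

N_t = 21; L_s = 6.2·21 = 130.2 mm
δ_solid = L₀ − L_s = 304 − 130.2 = 173.8 mm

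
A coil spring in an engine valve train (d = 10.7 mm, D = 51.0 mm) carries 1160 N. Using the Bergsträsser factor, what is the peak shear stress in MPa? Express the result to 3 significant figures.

161 MPa

Spring index C = D/d = 51.0/10.7 = 4.7664
K_B = (4C+2)/(4C−3) = 21.065/16.065 = 1.3112
τ₀ = 8FD/(πd³) = 8·1160·51.0/(π·10.7³) = 473280/3848.6 = 122.98 MPa
τ_max = K·τ₀ = 1.3112 × 122.98 = 161.25 MPa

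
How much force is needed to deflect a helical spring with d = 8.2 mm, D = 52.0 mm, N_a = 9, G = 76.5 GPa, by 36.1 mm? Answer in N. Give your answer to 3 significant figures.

1230 N

k = Gd⁴/(8D³N_a) = (76.5×10³)(8.2⁴)/(8·52.0³·9) = 34.164 N/mm
F = k·δ = 34.164 × 36.1 = 1233.3 N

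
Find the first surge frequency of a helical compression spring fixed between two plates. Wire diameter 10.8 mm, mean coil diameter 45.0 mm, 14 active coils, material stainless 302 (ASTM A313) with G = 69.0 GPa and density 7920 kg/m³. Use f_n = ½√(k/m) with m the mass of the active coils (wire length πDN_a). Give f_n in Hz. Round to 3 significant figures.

127 Hz

k = Gd⁴/(8D³N_a) = (69.0×10³)(10.8⁴)/(8·45.0³·14) = 91.979 N/mm = 91979 N/m
Wire length L = πDN_a = π·45.0·14 = 1979.2 mm
m = ρ·(πd²/4)·L = 7920 × 91.609×10⁻⁶ m² × 1.9792 m = 1.436 kg
f_n = ½√(k/m) = 0.5·√(91979/1.436) = 0.5·√(64052) = 126.54 Hz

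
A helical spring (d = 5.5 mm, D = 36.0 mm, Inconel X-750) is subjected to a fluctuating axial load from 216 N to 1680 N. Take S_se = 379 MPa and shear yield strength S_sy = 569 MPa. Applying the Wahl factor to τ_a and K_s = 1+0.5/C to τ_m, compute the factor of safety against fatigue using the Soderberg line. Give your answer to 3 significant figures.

C = D/d = 36.0/5.5 = 6.5455; K_W = (4C−1)/(4C−4)+0.615/C = 1.2292; K_s = 1+0.5/C = 1.0764
F_a = (F_max−F_min)/2 = 732 N; F_m = (F_max+F_min)/2 = 948 N
τ_a = K_W·8F_aD/(πd³) = 1.2292 × 403.33 = 495.78 MPa
τ_m = K_s·8F_mD/(πd³) = 1.0764 × 522.35 = 562.25 MPa
Soderberg: 1/n_f = τ_a/S_se + τ_m/S_sy = 495.78/379 + 562.25/569 = 1.30813 + 0.98814 = 2.2963
n_f = 1/2.2963 = 0.4355

0.435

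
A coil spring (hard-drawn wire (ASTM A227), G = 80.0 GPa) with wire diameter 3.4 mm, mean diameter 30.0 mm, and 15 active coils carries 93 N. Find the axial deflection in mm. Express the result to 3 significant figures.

28.2 mm

k = Gd⁴/(8D³N_a) = (80.0×10³)(3.4⁴)/(8·30.0³·15) = 3.2996 N/mm
δ = F/k = 93 / 3.2996 = 28.185 mm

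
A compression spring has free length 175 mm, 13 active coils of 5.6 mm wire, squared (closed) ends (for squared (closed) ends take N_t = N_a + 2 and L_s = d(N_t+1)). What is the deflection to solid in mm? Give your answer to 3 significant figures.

85.4 mm

N_t = 15; L_s = 5.6·16 = 89.6 mm
δ_solid = L₀ − L_s = 175 − 89.6 = 85.4 mm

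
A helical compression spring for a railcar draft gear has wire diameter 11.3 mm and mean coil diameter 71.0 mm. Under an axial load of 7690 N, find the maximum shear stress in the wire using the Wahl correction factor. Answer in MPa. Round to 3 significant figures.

Spring index C = D/d = 71.0/11.3 = 6.2832
K_W = (4C−1)/(4C−4) + 0.615/C = 24.133/21.133 + 0.0979 = 1.2398
τ₀ = 8FD/(πd³) = 8·7690·71.0/(π·11.3³) = 4.36792e+06/4533 = 963.58 MPa
τ_max = K·τ₀ = 1.2398 × 963.58 = 1194.7 MPa

1190 MPa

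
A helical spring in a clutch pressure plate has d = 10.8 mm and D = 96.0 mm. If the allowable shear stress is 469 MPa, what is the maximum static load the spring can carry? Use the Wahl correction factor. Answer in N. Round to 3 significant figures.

2080 N

C = D/d = 96.0/10.8 = 8.8889
K_W = (4C−1)/(4C−4) + 0.615/C = 34.556/31.556 + 0.0692 = 1.1643
τ_max = K·8FD/(πd³) → F_max = τ_allow·πd³/(8DK)
F_max = 469·π·10.8³/(8·96.0·1.1643) = 1.8561e+06/894.15 = 2075.8 N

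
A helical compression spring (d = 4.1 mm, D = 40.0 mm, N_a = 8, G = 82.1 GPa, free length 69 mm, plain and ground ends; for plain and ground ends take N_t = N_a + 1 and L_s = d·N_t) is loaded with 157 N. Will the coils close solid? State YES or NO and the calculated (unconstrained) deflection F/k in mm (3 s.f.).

NO, δ = 27.7 mm

k = Gd⁴/(8D³N_a) = (82.1×10³)(4.1⁴)/(8·40.0³·8) = 5.6639 N/mm
N_t = 9; L_s = 4.1·9 = 36.9 mm; δ_solid = L₀ − L_s = 69 − 36.9 = 32.1 mm
δ = F/k = 157/5.6639 = 27.719 mm
δ < δ_solid → spring does not go solid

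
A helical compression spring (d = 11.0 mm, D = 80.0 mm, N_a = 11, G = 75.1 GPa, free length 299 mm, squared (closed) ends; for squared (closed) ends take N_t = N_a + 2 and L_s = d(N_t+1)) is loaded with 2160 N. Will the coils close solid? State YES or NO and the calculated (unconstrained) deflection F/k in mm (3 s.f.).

k = Gd⁴/(8D³N_a) = (75.1×10³)(11.0⁴)/(8·80.0³·11) = 24.404 N/mm
N_t = 13; L_s = 11.0·14 = 154 mm; δ_solid = L₀ − L_s = 299 − 154 = 145 mm
δ = F/k = 2160/24.404 = 88.511 mm
δ < δ_solid → spring does not go solid

NO, δ = 88.5 mm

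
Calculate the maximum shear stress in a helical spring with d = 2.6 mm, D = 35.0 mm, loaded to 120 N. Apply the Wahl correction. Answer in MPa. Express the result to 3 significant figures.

673 MPa

Spring index C = D/d = 35.0/2.6 = 13.4615
K_W = (4C−1)/(4C−4) + 0.615/C = 52.846/49.846 + 0.0457 = 1.1059
τ₀ = 8FD/(πd³) = 8·120·35.0/(π·2.6³) = 33600/55.217 = 608.51 MPa
τ_max = K·τ₀ = 1.1059 × 608.51 = 672.94 MPa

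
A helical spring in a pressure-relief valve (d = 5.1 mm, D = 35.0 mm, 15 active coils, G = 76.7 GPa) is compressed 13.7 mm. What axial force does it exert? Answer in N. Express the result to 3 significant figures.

k = Gd⁴/(8D³N_a) = (76.7×10³)(5.1⁴)/(8·35.0³·15) = 10.085 N/mm
F = k·δ = 10.085 × 13.7 = 138.17 N

138 N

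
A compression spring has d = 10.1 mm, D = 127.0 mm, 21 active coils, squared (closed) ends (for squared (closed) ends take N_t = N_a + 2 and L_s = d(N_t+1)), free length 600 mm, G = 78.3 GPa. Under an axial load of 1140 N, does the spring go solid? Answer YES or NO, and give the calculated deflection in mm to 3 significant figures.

k = Gd⁴/(8D³N_a) = (78.3×10³)(10.1⁴)/(8·127.0³·21) = 2.3677 N/mm
N_t = 23; L_s = 10.1·24 = 242.4 mm; δ_solid = L₀ − L_s = 600 − 242.4 = 357.6 mm
δ = F/k = 1140/2.3677 = 481.48 mm
δ ≥ δ_solid → spring goes solid

YES, δ = 481 mm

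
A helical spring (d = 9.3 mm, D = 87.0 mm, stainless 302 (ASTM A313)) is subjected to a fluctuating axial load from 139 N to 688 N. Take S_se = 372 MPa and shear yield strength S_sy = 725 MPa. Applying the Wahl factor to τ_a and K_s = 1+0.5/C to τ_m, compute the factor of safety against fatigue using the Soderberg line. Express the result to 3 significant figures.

2.50

C = D/d = 87.0/9.3 = 9.3548; K_W = (4C−1)/(4C−4)+0.615/C = 1.1555; K_s = 1+0.5/C = 1.0534
F_a = (F_max−F_min)/2 = 274.5 N; F_m = (F_max+F_min)/2 = 413.5 N
τ_a = K_W·8F_aD/(πd³) = 1.1555 × 75.605 = 87.363 MPa
τ_m = K_s·8F_mD/(πd³) = 1.0534 × 113.89 = 119.98 MPa
Soderberg: 1/n_f = τ_a/S_se + τ_m/S_sy = 87.363/372 + 119.98/725 = 0.23485 + 0.16549 = 0.40033
n_f = 1/0.40033 = 2.498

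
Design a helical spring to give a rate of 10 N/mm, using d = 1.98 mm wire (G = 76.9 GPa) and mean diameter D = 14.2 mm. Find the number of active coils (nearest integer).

N_a = Gd⁴/(8D³k) = (76.9×10³ × 1.98⁴)/(8 × 14.2³ × 10)
    = 1.18192e+06 / 229063 = 5.16 → 5 coils

5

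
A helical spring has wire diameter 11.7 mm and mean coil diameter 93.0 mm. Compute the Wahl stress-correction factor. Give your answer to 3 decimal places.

C = D/d = 93.0/11.7 = 7.9487
K_W = (4C−1)/(4C−4) + 0.615/C = 30.795/27.795 + 0.0774 = 1.1853

1.185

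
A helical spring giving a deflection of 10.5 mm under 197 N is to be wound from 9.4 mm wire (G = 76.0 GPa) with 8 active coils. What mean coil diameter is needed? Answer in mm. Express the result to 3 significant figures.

Required rate k = F/δ = 197/10.5 = 18.762 N/mm
D = (Gd⁴/(8N_a·k))^(1/3) = (76.0×10³·9.4⁴/(8·8·18.762))^(1/3)
  = (494161)^(1/3) = 79.0599 mm

79.1 mm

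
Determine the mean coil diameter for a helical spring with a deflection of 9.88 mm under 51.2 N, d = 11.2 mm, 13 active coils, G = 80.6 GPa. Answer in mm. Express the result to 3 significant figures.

133 mm

Required rate k = F/δ = 51.2/9.88 = 5.1822 N/mm
D = (Gd⁴/(8N_a·k))^(1/3) = (80.6×10³·11.2⁴/(8·13·5.1822))^(1/3)
  = (2.35321e+06)^(1/3) = 133.0108 mm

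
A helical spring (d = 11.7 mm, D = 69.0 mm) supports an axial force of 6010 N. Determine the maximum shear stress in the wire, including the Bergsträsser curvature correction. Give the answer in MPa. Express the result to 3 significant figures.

819 MPa

Spring index C = D/d = 69.0/11.7 = 5.8974
K_B = (4C+2)/(4C−3) = 25.590/20.590 = 1.2428
τ₀ = 8FD/(πd³) = 8·6010·69.0/(π·11.7³) = 3.31752e+06/5031.6 = 659.33 MPa
τ_max = K·τ₀ = 1.2428 × 659.33 = 819.45 MPa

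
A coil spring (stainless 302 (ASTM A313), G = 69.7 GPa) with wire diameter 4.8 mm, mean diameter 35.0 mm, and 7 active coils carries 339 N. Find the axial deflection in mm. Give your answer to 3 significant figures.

k = Gd⁴/(8D³N_a) = (69.7×10³)(4.8⁴)/(8·35.0³·7) = 15.41 N/mm
δ = F/k = 339 / 15.41 = 21.999 mm

22.0 mm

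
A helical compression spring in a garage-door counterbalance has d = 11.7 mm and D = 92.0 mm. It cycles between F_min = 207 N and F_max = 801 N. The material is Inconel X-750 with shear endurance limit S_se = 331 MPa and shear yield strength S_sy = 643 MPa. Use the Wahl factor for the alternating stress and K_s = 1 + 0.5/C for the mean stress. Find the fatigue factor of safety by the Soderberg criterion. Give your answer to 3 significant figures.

3.60

C = D/d = 92.0/11.7 = 7.8632; K_W = (4C−1)/(4C−4)+0.615/C = 1.1875; K_s = 1+0.5/C = 1.0636
F_a = (F_max−F_min)/2 = 297 N; F_m = (F_max+F_min)/2 = 504 N
τ_a = K_W·8F_aD/(πd³) = 1.1875 × 43.444 = 51.589 MPa
τ_m = K_s·8F_mD/(πd³) = 1.0636 × 73.723 = 78.41 MPa
Soderberg: 1/n_f = τ_a/S_se + τ_m/S_sy = 51.589/331 + 78.41/643 = 0.15586 + 0.12194 = 0.2778
n_f = 1/0.2778 = 3.6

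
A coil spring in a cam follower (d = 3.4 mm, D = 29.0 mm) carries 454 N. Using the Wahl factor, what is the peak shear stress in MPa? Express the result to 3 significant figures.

Spring index C = D/d = 29.0/3.4 = 8.5294
K_W = (4C−1)/(4C−4) + 0.615/C = 33.118/30.118 + 0.0721 = 1.1717
τ₀ = 8FD/(πd³) = 8·454·29.0/(π·3.4³) = 105328/123.48 = 853.02 MPa
τ_max = K·τ₀ = 1.1717 × 853.02 = 999.49 MPa

999 MPa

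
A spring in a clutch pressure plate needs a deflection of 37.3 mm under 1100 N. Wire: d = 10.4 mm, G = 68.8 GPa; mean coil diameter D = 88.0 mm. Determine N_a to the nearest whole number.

5

Required rate k = F/δ = 1100/37.3 = 29.491 N/mm
N_a = Gd⁴/(8D³k) = (68.8×10³ × 10.4⁴)/(8 × 88.0³ × 29.491)
    = 8.04863e+08 / 1.60776e+08 = 5.006 → 5 coils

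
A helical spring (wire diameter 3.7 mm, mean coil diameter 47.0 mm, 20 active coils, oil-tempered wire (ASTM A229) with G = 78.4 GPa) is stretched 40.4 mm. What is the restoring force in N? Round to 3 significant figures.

k = Gd⁴/(8D³N_a) = (78.4×10³)(3.7⁴)/(8·47.0³·20) = 0.88452 N/mm
F = k·δ = 0.88452 × 40.4 = 35.735 N

35.7 N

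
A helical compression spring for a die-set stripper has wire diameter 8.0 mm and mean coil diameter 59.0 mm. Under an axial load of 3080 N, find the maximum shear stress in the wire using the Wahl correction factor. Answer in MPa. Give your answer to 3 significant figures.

1090 MPa

Spring index C = D/d = 59.0/8.0 = 7.3750
K_W = (4C−1)/(4C−4) + 0.615/C = 28.500/25.500 + 0.0834 = 1.2010
τ₀ = 8FD/(πd³) = 8·3080·59.0/(π·8.0³) = 1.45376e+06/1608.5 = 903.8 MPa
τ_max = K·τ₀ = 1.2010 × 903.8 = 1085.5 MPa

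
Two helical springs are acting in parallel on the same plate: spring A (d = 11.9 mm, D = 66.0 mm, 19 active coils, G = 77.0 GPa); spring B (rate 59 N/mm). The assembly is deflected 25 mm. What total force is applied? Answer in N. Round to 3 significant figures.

2360 N

k_A = Gd⁴/(8D³N_a) = (77.0×10³)(11.9⁴)/(8·66.0³·19) = 35.335 N/mm
Parallel: k_eq = 35.335 + 59 = 94.335 N/mm
F = k_eq·δ = 94.335·25 = 2358.4 N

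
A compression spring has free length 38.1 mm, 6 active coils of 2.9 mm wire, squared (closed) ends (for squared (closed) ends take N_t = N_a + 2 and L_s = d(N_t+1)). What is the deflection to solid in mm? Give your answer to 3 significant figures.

12.0 mm

N_t = 8; L_s = 2.9·9 = 26.1 mm
δ_solid = L₀ − L_s = 38.1 − 26.1 = 12 mm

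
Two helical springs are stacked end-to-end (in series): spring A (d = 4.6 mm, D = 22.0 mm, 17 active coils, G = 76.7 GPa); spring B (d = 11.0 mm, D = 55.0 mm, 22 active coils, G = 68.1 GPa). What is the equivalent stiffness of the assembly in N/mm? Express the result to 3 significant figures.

14.0 N/mm

k_A = Gd⁴/(8D³N_a) = (76.7×10³)(4.6⁴)/(8·22.0³·17) = 23.715 N/mm
k_B = Gd⁴/(8D³N_a) = (68.1×10³)(11.0⁴)/(8·55.0³·22) = 34.05 N/mm
Series: 1/k_eq = 1/23.715 + 1/34.05 = 0.071536; k_eq = 13.979 N/mm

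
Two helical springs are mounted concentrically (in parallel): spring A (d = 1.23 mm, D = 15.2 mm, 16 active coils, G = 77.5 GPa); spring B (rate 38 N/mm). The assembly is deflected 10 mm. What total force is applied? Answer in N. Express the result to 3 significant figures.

384 N

k_A = Gd⁴/(8D³N_a) = (77.5×10³)(1.23⁴)/(8·15.2³·16) = 0.39462 N/mm
Parallel: k_eq = 0.39462 + 38 = 38.395 N/mm
F = k_eq·δ = 38.395·10 = 383.95 N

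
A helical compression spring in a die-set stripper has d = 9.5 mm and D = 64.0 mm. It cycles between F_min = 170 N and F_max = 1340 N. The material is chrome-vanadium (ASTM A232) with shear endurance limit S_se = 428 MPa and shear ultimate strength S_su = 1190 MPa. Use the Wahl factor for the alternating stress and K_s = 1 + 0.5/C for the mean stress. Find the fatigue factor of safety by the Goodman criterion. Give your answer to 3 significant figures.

C = D/d = 64.0/9.5 = 6.7368; K_W = (4C−1)/(4C−4)+0.615/C = 1.2220; K_s = 1+0.5/C = 1.0742
F_a = (F_max−F_min)/2 = 585 N; F_m = (F_max+F_min)/2 = 755 N
τ_a = K_W·8F_aD/(πd³) = 1.2220 × 111.2 = 135.89 MPa
τ_m = K_s·8F_mD/(πd³) = 1.0742 × 143.51 = 154.17 MPa
Goodman: 1/n_f = τ_a/S_se + τ_m/S_su = 135.89/428 + 154.17/1190 = 0.31750 + 0.12955 = 0.44705
n_f = 1/0.44705 = 2.237

2.24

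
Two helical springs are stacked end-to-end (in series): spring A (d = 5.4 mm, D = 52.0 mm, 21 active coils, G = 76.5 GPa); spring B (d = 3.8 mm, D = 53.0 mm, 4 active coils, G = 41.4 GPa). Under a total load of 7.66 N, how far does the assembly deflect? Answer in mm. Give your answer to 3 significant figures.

k_A = Gd⁴/(8D³N_a) = (76.5×10³)(5.4⁴)/(8·52.0³·21) = 2.7537 N/mm
k_B = Gd⁴/(8D³N_a) = (41.4×10³)(3.8⁴)/(8·53.0³·4) = 1.812 N/mm
Series: 1/k_eq = 1/2.7537 + 1/1.812 = 0.91503; k_eq = 1.0929 N/mm
δ = F/k_eq = 7.66/1.0929 = 7.0091 mm

7.01 mm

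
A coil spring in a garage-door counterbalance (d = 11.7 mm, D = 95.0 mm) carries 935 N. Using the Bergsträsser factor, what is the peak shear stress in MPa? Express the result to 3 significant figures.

165 MPa

Spring index C = D/d = 95.0/11.7 = 8.1197
K_B = (4C+2)/(4C−3) = 34.479/29.479 = 1.1696
τ₀ = 8FD/(πd³) = 8·935·95.0/(π·11.7³) = 710600/5031.6 = 141.23 MPa
τ_max = K·τ₀ = 1.1696 × 141.23 = 165.18 MPa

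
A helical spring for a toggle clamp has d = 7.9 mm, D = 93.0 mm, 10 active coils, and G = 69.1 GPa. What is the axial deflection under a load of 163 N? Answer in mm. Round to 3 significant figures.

k = Gd⁴/(8D³N_a) = (69.1×10³)(7.9⁴)/(8·93.0³·10) = 4.1826 N/mm
δ = F/k = 163 / 4.1826 = 38.971 mm

39.0 mm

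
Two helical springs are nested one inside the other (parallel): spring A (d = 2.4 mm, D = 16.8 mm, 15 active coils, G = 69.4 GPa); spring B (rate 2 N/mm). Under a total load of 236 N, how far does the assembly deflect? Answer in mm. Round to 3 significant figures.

39.0 mm

k_A = Gd⁴/(8D³N_a) = (69.4×10³)(2.4⁴)/(8·16.8³·15) = 4.0466 N/mm
Parallel: k_eq = 4.0466 + 2 = 6.0466 N/mm
δ = F/k_eq = 236/6.0466 = 39.03 mm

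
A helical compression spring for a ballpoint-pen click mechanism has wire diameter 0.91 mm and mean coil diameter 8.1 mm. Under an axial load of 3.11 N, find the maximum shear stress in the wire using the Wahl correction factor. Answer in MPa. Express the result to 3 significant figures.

99.1 MPa

Spring index C = D/d = 8.1/0.91 = 8.9011
K_W = (4C−1)/(4C−4) + 0.615/C = 34.604/31.604 + 0.0691 = 1.1640
τ₀ = 8FD/(πd³) = 8·3.11·8.1/(π·0.91³) = 201.528/2.3674 = 85.126 MPa
τ_max = K·τ₀ = 1.1640 × 85.126 = 99.088 MPa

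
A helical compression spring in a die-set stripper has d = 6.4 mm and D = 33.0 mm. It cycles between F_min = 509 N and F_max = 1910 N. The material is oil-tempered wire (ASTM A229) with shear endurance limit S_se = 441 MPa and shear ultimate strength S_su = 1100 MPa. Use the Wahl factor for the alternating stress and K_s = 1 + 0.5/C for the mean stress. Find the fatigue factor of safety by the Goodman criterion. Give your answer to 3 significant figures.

C = D/d = 33.0/6.4 = 5.1562; K_W = (4C−1)/(4C−4)+0.615/C = 1.2997; K_s = 1+0.5/C = 1.0970
F_a = (F_max−F_min)/2 = 700.5 N; F_m = (F_max+F_min)/2 = 1209.5 N
τ_a = K_W·8F_aD/(πd³) = 1.2997 × 224.55 = 291.86 MPa
τ_m = K_s·8F_mD/(πd³) = 1.0970 × 387.72 = 425.32 MPa
Goodman: 1/n_f = τ_a/S_se + τ_m/S_su = 291.86/441 + 425.32/1100 = 0.66181 + 0.38665 = 1.0485
n_f = 1/1.0485 = 0.9538

0.954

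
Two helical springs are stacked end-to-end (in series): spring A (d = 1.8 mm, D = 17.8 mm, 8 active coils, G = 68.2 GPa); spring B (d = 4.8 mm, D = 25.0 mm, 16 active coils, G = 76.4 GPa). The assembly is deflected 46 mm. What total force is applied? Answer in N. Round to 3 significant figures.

83.1 N

k_A = Gd⁴/(8D³N_a) = (68.2×10³)(1.8⁴)/(8·17.8³·8) = 1.9835 N/mm
k_B = Gd⁴/(8D³N_a) = (76.4×10³)(4.8⁴)/(8·25.0³·16) = 20.278 N/mm
Series: 1/k_eq = 1/1.9835 + 1/20.278 = 0.55347; k_eq = 1.8068 N/mm
F = k_eq·δ = 1.8068·46 = 83.112 N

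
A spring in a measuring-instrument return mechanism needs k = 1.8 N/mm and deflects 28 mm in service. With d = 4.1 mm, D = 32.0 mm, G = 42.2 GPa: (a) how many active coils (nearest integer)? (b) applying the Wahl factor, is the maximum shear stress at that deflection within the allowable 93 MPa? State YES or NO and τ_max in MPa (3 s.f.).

N_a = Gd⁴/(8D³k) = (42.2×10³)(4.1⁴)/(8·32.0³·1.8) = 25.27 → N_a = 25
Actual rate k = Gd⁴/(8D³·25) = 1.8196 N/mm
Working load F = kδ = 1.8196·28 = 50.948 N
C = 32.0/4.1 = 7.8049; K_W = (4C−1)/(4C−4)+0.615/C = 1.1890
τ_max = K_W·8FD/(πd³) = 1.1890·60.237 = 71.623 MPa
τ_max ≤ 93 MPa → acceptable

(a) 25 coils; (b) YES, τ_max = 71.6 MPa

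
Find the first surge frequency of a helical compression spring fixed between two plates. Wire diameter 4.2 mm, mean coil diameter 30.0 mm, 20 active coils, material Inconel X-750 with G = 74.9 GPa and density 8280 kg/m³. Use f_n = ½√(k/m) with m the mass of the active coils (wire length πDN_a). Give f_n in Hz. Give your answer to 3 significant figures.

k = Gd⁴/(8D³N_a) = (74.9×10³)(4.2⁴)/(8·30.0³·20) = 5.395 N/mm = 5395 N/m
Wire length L = πDN_a = π·30.0·20 = 1885 mm
m = ρ·(πd²/4)·L = 8280 × 13.854×10⁻⁶ m² × 1.885 m = 0.21623 kg
f_n = ½√(k/m) = 0.5·√(5395/0.21623) = 0.5·√(24950) = 78.978 Hz

79.0 Hz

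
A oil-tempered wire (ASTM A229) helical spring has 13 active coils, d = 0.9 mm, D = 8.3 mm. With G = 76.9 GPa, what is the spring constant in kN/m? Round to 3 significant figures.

k = Gd⁴/(8D³N_a) = (76.9×10³ × 0.9⁴) / (8 × 8.3³ × 13)
  = 50454.1 / 59465.8 = 0.84845 N/mm

0.848 kN/m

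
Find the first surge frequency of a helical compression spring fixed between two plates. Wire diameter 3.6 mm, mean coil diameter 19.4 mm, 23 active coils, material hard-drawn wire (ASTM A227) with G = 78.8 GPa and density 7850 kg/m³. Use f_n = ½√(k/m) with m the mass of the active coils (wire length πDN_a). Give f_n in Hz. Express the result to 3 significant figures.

k = Gd⁴/(8D³N_a) = (78.8×10³)(3.6⁴)/(8·19.4³·23) = 9.8517 N/mm = 9851.7 N/m
Wire length L = πDN_a = π·19.4·23 = 1401.8 mm
m = ρ·(πd²/4)·L = 7850 × 10.179×10⁻⁶ m² × 1.4018 m = 0.11201 kg
f_n = ½√(k/m) = 0.5·√(9851.7/0.11201) = 0.5·√(87957) = 148.29 Hz

148 Hz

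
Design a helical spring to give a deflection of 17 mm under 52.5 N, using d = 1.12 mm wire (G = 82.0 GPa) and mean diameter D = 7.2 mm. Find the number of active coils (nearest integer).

14

Required rate k = F/δ = 52.5/17 = 3.0882 N/mm
N_a = Gd⁴/(8D³k) = (82.0×10³ × 1.12⁴)/(8 × 7.2³ × 3.0882)
    = 129029 / 9221.42 = 13.99 → 14 coils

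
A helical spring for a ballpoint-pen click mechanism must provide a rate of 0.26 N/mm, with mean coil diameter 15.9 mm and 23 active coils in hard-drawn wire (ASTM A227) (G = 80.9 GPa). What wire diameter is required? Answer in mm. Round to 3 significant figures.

d = (8D³N_a·k / G)^(1/4) = (8·15.9³·23·0.26 / (80.9×10³))^0.25
  = (2.377)^0.25 = 1.2417 mm

1.24 mm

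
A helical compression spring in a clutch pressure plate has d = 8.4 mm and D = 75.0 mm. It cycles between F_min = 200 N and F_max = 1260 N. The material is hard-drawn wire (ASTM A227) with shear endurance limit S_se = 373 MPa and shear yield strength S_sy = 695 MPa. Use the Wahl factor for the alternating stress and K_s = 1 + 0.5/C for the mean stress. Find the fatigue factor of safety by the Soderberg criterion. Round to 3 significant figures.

C = D/d = 75.0/8.4 = 8.9286; K_W = (4C−1)/(4C−4)+0.615/C = 1.1635; K_s = 1+0.5/C = 1.0560
F_a = (F_max−F_min)/2 = 530 N; F_m = (F_max+F_min)/2 = 730 N
τ_a = K_W·8F_aD/(πd³) = 1.1635 × 170.78 = 198.7 MPa
τ_m = K_s·8F_mD/(πd³) = 1.0560 × 235.23 = 248.4 MPa
Soderberg: 1/n_f = τ_a/S_se + τ_m/S_sy = 198.7/373 + 248.4/695 = 0.53271 + 0.35741 = 0.89011
n_f = 1/0.89011 = 1.123

1.12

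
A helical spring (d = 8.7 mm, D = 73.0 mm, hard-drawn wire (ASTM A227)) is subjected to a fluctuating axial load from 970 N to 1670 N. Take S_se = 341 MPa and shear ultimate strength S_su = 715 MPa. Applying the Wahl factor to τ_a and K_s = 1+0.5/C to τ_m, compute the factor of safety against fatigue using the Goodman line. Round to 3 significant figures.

C = D/d = 73.0/8.7 = 8.3908; K_W = (4C−1)/(4C−4)+0.615/C = 1.1748; K_s = 1+0.5/C = 1.0596
F_a = (F_max−F_min)/2 = 350 N; F_m = (F_max+F_min)/2 = 1320 N
τ_a = K_W·8F_aD/(πd³) = 1.1748 × 98.804 = 116.07 MPa
τ_m = K_s·8F_mD/(πd³) = 1.0596 × 372.63 = 394.84 MPa
Goodman: 1/n_f = τ_a/S_se + τ_m/S_su = 116.07/341 + 394.84/715 = 0.34039 + 0.55222 = 0.8926
n_f = 1/0.8926 = 1.12

1.12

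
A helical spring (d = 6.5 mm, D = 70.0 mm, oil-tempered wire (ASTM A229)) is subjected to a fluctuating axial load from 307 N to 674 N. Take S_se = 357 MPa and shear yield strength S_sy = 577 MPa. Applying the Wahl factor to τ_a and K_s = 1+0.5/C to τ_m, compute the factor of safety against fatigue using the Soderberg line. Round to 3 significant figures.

1.05

C = D/d = 70.0/6.5 = 10.7692; K_W = (4C−1)/(4C−4)+0.615/C = 1.1339; K_s = 1+0.5/C = 1.0464
F_a = (F_max−F_min)/2 = 183.5 N; F_m = (F_max+F_min)/2 = 490.5 N
τ_a = K_W·8F_aD/(πd³) = 1.1339 × 119.11 = 135.05 MPa
τ_m = K_s·8F_mD/(πd³) = 1.0464 × 318.37 = 333.16 MPa
Soderberg: 1/n_f = τ_a/S_se + τ_m/S_sy = 135.05/357 + 333.16/577 = 0.37830 + 0.57739 = 0.95569
n_f = 1/0.95569 = 1.046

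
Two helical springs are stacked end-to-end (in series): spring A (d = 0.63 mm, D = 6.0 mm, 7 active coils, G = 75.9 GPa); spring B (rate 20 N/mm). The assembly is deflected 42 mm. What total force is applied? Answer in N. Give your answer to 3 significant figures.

39.6 N

k_A = Gd⁴/(8D³N_a) = (75.9×10³)(0.63⁴)/(8·6.0³·7) = 0.98847 N/mm
Series: 1/k_eq = 1/0.98847 + 1/20 = 1.0617; k_eq = 0.94191 N/mm
F = k_eq·δ = 0.94191·42 = 39.56 N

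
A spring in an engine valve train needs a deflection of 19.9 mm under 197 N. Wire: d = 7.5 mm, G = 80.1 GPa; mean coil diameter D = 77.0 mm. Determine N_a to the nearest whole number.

Required rate k = F/δ = 197/19.9 = 9.8995 N/mm
N_a = Gd⁴/(8D³k) = (80.1×10³ × 7.5⁴)/(8 × 77.0³ × 9.8995)
    = 2.53441e+08 / 3.61556e+07 = 7.01 → 7 coils

7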